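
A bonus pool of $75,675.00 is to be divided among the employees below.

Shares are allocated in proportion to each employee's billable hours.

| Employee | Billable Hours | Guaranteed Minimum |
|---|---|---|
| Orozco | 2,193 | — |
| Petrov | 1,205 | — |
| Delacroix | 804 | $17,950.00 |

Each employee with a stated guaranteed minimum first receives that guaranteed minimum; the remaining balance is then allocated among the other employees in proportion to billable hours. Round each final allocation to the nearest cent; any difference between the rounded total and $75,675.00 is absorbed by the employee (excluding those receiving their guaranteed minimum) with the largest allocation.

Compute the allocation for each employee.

Orozco: $37,254.54; Petrov: $20,470.46; Delacroix: $17,950.00

Minimums first: Delacroix $17,950.00. Balance $57,725.00.
Balance split over remaining billable hours 3,398: Orozco 37,254.5394 → $37,254.54; Petrov 20,470.4606 → $20,470.46.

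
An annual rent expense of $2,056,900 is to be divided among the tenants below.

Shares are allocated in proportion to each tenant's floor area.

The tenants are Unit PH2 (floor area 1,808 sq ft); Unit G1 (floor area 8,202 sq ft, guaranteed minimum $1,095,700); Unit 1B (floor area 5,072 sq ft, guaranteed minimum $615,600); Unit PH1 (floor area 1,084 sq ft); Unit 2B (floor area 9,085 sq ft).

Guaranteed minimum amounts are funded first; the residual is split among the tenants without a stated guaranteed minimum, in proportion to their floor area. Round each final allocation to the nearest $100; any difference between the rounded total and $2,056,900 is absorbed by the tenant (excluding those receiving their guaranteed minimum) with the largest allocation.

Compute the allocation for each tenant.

Unit PH2: $52,200 | Unit G1: $1,095,700 | Unit 1B: $615,600 | Unit PH1: $31,300 | Unit 2B: $262,100

Minimums first: Unit G1 $1,095,700; Unit 1B $615,600. Balance $345,600.
Balance split over remaining floor area 11,977: Unit PH2 52,170.39 → $52,200; Unit PH1 31,279.15 → $31,300; Unit 2B 262,150.46 → $262,200.
Rounding difference −$100 applied to Unit 2B → $262,100.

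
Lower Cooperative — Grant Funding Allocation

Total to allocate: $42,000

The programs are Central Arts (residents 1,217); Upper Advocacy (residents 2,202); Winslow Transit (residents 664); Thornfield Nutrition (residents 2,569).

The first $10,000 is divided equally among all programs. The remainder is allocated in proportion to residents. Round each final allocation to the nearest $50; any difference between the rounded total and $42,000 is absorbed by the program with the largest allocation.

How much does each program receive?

Central Arts: $8,350; Upper Advocacy: $13,100; Winslow Transit: $5,700; Thornfield Nutrition: $14,850

Equal tier: $10,000 ÷ 4 = $2,500 apiece.
Remainder $32,000 by residents (total 6,652): Central Arts 5,854.48 → $5,850; Upper Advocacy 10,592.90 → $10,600; Winslow Transit 3,194.23 → $3,200; Thornfield Nutrition 12,358.39 → $12,350.
Totals: Central Arts $2,500 + $5,850 = $8,350; Upper Advocacy $2,500 + $10,600 = $13,100; Winslow Transit $2,500 + $3,200 = $5,700; Thornfield Nutrition $2,500 + $12,350 = $14,850.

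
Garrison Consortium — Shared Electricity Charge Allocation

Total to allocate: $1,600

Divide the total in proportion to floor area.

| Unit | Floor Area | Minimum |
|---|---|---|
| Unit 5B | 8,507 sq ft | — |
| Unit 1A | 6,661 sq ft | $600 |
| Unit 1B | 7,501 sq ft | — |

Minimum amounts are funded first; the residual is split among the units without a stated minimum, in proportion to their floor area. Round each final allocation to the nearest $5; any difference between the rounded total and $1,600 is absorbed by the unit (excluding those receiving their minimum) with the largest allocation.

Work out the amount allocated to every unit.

Unit 5B: $530 | Unit 1A: $600 | Unit 1B: $470

Fund the minimums — Unit 1A $600. Remaining pool $1,000.
Remaining pool split over remaining floor area 16,008: Unit 5B 531.42 → $530; Unit 1B 468.58 → $470.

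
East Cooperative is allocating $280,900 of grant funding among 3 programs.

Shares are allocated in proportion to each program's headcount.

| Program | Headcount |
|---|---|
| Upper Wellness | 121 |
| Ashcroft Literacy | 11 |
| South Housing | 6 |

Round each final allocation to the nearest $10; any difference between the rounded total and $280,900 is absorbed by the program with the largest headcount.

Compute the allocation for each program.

Headcount total: 121 + 11 + 6 = 138.
Proportional shares: Upper Wellness 246,296.38; Ashcroft Literacy 22,390.58; South Housing 12,213.04.
After rounding ($10): Upper Wellness $246,300; Ashcroft Literacy $22,390; South Housing $12,210. Sum = $280,900.
Sum already equals the total — no adjustment.

Upper Wellness: $246,300 · Ashcroft Literacy: $22,390 · South Housing: $12,210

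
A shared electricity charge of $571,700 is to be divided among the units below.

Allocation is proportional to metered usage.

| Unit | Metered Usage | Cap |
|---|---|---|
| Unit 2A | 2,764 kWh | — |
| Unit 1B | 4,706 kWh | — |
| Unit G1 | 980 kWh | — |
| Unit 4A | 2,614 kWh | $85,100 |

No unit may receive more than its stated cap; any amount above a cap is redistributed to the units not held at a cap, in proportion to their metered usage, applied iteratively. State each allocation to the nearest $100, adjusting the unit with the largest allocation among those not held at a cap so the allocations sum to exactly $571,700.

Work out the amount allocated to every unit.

Metered usage total: 11,064.
Unconstrained shares: Unit 2A 142,821.66; Unit 1B 243,168.85; Unit G1 50,638.65; Unit 4A 135,070.84.
Cap binds for Unit 4A ($85,100); residual $486,600 reallocated over remaining metered usage 8,450.
Redistributed shares: Unit 2A 159,167.15 → $159,200; Unit 1B 270,998.77 → $271,000; Unit G1 56,434.08 → $56,400.

Unit 2A: $159,200 | Unit 1B: $271,000 | Unit G1: $56,400 | Unit 4A: $85,100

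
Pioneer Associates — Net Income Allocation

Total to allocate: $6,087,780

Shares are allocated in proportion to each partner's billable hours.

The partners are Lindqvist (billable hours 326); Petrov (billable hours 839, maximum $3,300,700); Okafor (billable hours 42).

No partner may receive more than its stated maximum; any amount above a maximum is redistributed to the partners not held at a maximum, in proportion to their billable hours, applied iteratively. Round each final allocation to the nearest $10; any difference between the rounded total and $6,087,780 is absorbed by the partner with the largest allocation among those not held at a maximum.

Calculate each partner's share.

Total billable hours = 1,207.
Pro-rata shares before constraints: Lindqvist 1,644,255.41; Petrov 4,231,688.00; Okafor 211,836.59.
Capped: Petrov ($3,300,700); remaining pool $2,787,080 reallocated over remaining billable hours 368.
Redistributed shares: Lindqvist 2,468,989.35 → $2,468,990; Okafor 318,090.65 → $318,090.

Lindqvist: $2,468,990 | Petrov: $3,300,700 | Okafor: $318,090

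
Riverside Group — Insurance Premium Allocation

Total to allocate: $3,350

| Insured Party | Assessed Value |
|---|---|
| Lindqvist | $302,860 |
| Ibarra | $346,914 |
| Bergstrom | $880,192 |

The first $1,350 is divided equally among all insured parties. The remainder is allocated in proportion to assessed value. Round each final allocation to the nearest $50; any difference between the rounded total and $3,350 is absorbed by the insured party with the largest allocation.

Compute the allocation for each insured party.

First tranche $1,350 split equally: $450 each.
Remainder $2,000 by assessed value (total 1,529,966): Lindqvist 395.90 → $400; Ibarra 453.49 → $450; Bergstrom 1,150.60 → $1,150.
Totals: Lindqvist $450 + $400 = $850; Ibarra $450 + $450 = $900; Bergstrom $450 + $1,150 = $1,600.

Lindqvist: $850 | Ibarra: $900 | Bergstrom: $1,600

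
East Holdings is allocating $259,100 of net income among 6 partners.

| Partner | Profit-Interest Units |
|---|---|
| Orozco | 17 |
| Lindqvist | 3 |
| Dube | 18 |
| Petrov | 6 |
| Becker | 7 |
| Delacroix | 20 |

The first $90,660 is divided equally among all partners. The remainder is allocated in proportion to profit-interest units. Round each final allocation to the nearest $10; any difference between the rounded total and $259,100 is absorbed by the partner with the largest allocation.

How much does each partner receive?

Orozco: $55,440 | Lindqvist: $22,230 | Dube: $57,810 | Petrov: $29,340 | Becker: $31,720 | Delacroix: $62,560

Equal tier: $90,660 ÷ 6 = $15,110 apiece.
Remainder $168,440 by profit-interest units (total 71): Orozco 40,330.70 → $40,330; Lindqvist 7,117.18 → $7,120; Dube 42,703.10 → $42,700; Petrov 14,234.37 → $14,230; Becker 16,606.76 → $16,610; Delacroix 47,447.89 → $47,450.
Totals: Orozco $15,110 + $40,330 = $55,440; Lindqvist $15,110 + $7,120 = $22,230; Dube $15,110 + $42,700 = $57,810; Petrov $15,110 + $14,230 = $29,340; Becker $15,110 + $16,610 = $31,720; Delacroix $15,110 + $47,450 = $62,560.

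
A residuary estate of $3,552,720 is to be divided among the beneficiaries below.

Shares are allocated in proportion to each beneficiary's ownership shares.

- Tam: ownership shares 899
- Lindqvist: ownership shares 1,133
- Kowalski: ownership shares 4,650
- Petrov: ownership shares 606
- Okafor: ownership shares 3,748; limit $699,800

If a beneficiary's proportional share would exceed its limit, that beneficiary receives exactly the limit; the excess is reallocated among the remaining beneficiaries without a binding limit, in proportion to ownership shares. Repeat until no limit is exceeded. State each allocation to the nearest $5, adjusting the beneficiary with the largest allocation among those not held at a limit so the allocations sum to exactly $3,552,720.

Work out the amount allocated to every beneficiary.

Combined ownership shares = 11,036.
Unconstrained shares: Tam 289,406.97; Lindqvist 364,736.48; Kowalski 1,496,932.58; Petrov 195,084.12; Okafor 1,206,559.86.
Cap binds for Okafor ($699,800); balance $2,852,920 reallocated over remaining ownership shares 7,288.
Shares after redistribution: Tam 351,917.55 → $351,920; Lindqvist 443,517.89 → $443,520; Kowalski 1,820,263.17 → $1,820,265; Petrov 237,221.39 → $237,220.
Rounding difference −$5 applied to Kowalski → $1,820,260.

Tam: $351,920 · Lindqvist: $443,520 · Kowalski: $1,820,260 · Petrov: $237,220 · Okafor: $699,800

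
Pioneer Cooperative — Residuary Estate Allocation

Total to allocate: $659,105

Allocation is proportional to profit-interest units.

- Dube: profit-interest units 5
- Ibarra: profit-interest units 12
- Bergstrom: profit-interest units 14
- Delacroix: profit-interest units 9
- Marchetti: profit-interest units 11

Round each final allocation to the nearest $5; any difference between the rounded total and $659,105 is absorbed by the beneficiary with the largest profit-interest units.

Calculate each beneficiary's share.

Total profit-interest units = 51.
Raw shares: Dube 5/51 × $659,105 = 64,618.14; Ibarra 12/51 × $659,105 = 155,083.53; Bergstrom 14/51 × $659,105 = 180,930.78; Delacroix 9/51 × $659,105 = 116,312.65; Marchetti 11/51 × $659,105 = 142,159.90.
Rounded to nearest $5: Dube $64,620; Ibarra $155,085; Bergstrom $180,930; Delacroix $116,315; Marchetti $142,160. Sum = $659,110.
Difference $659,105 − $659,110 = −$5 applied to largest profit-interest units (Bergstrom): Bergstrom becomes $180,925.

Dube: $64,620 · Ibarra: $155,085 · Bergstrom: $180,925 · Delacroix: $116,315 · Marchetti: $142,160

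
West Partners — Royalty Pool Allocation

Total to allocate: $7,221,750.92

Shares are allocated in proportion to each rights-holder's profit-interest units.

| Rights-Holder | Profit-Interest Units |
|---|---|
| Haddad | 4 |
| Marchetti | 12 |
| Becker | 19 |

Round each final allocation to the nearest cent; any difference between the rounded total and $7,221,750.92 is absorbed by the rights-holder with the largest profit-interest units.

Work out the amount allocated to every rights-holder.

Haddad: $825,342.96 | Marchetti: $2,476,028.89 | Becker: $3,920,379.07

Sum of profit-interest units: 4 + 12 + 19 = 35.
Proportional shares: Haddad 825,342.9623; Marchetti 2,476,028.8869; Becker 3,920,379.0709.
After rounding (cent): Haddad $825,342.96; Marchetti $2,476,028.89; Becker $3,920,379.07. Sum = $7,221,750.92.
Rounded total matches; no reconciliation needed.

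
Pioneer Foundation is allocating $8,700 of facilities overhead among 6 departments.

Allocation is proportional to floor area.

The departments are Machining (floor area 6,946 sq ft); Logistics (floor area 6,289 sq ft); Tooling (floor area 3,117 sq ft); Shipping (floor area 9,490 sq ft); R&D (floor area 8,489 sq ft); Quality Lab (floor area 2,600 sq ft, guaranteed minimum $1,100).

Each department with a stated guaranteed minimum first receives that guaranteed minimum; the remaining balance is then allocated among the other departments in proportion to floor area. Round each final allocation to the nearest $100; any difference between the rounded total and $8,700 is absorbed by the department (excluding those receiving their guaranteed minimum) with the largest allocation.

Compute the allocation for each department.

Guaranteed amounts: Quality Lab $1,100. Balance $7,600.
Balance split over remaining floor area 34,331: Machining 1,537.67 → $1,500; Logistics 1,392.22 → $1,400; Tooling 690.02 → $700; Shipping 2,100.84 → $2,100; R&D 1,879.25 → $1,900.

Machining: $1,500 | Logistics: $1,400 | Tooling: $700 | Shipping: $2,100 | R&D: $1,900 | Quality Lab: $1,100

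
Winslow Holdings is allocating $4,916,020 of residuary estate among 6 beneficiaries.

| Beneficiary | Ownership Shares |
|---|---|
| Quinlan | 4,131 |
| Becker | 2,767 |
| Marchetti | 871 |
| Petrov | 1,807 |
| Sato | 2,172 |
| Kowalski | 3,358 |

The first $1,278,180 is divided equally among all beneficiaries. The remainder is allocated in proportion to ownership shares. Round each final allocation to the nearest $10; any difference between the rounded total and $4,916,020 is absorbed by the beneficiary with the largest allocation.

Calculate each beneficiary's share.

Quinlan: $1,207,870; Becker: $879,380; Marchetti: $422,780; Petrov: $648,190; Sato: $736,090; Kowalski: $1,021,710

$1,278,180 shared equally gives $213,030 per beneficiary.
Remainder $3,637,840 by ownership shares (total 15,106): Quinlan 994,831.00 → $994,830; Becker 666,351.34 → $666,350; Marchetti 209,754.97 → $209,750; Petrov 435,163.30 → $435,160; Sato 523,062.92 → $523,060; Kowalski 808,676.47 → $808,680.
Rounding difference +$10 on remainder applied to Quinlan.
Totals: Quinlan $213,030 + $994,840 = $1,207,870; Becker $213,030 + $666,350 = $879,380; Marchetti $213,030 + $209,750 = $422,780; Petrov $213,030 + $435,160 = $648,190; Sato $213,030 + $523,060 = $736,090; Kowalski $213,030 + $808,680 = $1,021,710.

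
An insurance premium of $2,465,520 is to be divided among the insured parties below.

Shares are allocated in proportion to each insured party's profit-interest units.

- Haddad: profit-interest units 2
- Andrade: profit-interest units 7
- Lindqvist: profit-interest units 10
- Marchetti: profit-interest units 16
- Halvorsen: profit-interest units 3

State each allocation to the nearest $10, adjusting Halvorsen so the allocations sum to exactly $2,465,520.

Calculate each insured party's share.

Haddad: $129,760; Andrade: $454,170; Lindqvist: $648,820; Marchetti: $1,038,110; Halvorsen: $194,660

Combined profit-interest units = 38.
Unrounded shares: Haddad 2/38 × $2,465,520 = 129,764.21; Andrade 7/38 × $2,465,520 = 454,174.74; Lindqvist 10/38 × $2,465,520 = 648,821.05; Marchetti 16/38 × $2,465,520 = 1,038,113.68; Halvorsen 3/38 × $2,465,520 = 194,646.32.
After rounding ($10): Haddad $129,760; Andrade $454,170; Lindqvist $648,820; Marchetti $1,038,110; Halvorsen $194,650. Sum = $2,465,510.
Difference $2,465,520 − $2,465,510 = +$10 applied to Halvorsen: Halvorsen becomes $194,660.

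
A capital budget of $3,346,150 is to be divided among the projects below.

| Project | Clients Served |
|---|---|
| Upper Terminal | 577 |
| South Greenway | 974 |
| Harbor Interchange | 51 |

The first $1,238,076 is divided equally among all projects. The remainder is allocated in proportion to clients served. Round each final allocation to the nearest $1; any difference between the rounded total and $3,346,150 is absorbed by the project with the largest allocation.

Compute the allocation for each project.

Upper Terminal: $1,171,967 | South Greenway: $1,694,380 | Harbor Interchange: $479,803

Equal tier: $1,238,076 ÷ 3 = $412,692 apiece.
Remainder $2,108,074 by clients served (total 1,602): Upper Terminal 759,275.09 → $759,275; South Greenway 1,281,687.94 → $1,281,688; Harbor Interchange 67,110.97 → $67,111.
Totals: Upper Terminal $412,692 + $759,275 = $1,171,967; South Greenway $412,692 + $1,281,688 = $1,694,380; Harbor Interchange $412,692 + $67,111 = $479,803.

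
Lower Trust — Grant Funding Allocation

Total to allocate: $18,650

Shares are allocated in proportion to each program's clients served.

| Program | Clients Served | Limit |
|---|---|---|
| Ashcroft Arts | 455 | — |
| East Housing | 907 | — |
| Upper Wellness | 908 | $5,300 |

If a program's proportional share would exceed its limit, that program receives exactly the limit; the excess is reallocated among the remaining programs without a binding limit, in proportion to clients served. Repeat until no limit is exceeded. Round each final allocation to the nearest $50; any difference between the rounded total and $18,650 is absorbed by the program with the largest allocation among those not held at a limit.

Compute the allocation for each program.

Ashcroft Arts: $4,450; East Housing: $8,900; Upper Wellness: $5,300

Total clients served = 2,270.
Unconstrained shares: Ashcroft Arts 3,738.22; East Housing 7,451.78; Upper Wellness 7,460.00.
Capped: Upper Wellness ($5,300); residual $13,350 reallocated over remaining clients served 1,362.
Remaining shares: Ashcroft Arts 4,459.80 → $4,450; East Housing 8,890.20 → $8,900.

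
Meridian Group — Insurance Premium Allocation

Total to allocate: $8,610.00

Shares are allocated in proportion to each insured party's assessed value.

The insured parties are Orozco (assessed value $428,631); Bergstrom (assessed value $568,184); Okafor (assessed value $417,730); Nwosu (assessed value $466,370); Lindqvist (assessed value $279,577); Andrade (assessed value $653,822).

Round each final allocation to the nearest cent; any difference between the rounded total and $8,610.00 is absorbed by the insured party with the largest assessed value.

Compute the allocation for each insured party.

Orozco: $1,311.34; Bergstrom: $1,738.28; Okafor: $1,277.99; Nwosu: $1,426.79; Lindqvist: $855.33; Andrade: $2,000.27

Assessed value total: 428,631 + 568,184 + 417,730 + 466,370 + 279,577 + 653,822 = 2,814,314.
Proportional shares: Orozco 1,311.3366; Bergstrom 1,738.2795; Okafor 1,277.9865; Nwosu 1,426.7938; Lindqvist 855.3267; Andrade 2,000.2769.
At nearest cent: Orozco $1,311.34; Bergstrom $1,738.28; Okafor $1,277.99; Nwosu $1,426.79; Lindqvist $855.33; Andrade $2,000.28. Sum = $8,610.01.
Difference $8,610.00 − $8,610.01 = −$0.01 applied to largest assessed value (Andrade): Andrade becomes $2,000.27.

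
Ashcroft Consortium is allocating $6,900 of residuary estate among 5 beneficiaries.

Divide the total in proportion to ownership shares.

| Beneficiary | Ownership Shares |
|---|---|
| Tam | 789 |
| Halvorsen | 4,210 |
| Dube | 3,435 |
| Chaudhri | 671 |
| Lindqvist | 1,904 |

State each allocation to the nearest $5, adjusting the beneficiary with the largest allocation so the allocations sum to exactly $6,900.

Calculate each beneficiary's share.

Tam: $495; Halvorsen: $2,635; Dube: $2,155; Chaudhri: $420; Lindqvist: $1,195

Combined ownership shares = 11,009.
Proportional shares: Tam 789/11,009 × $6,900 = 494.51; Halvorsen 4,210/11,009 × $6,900 = 2,638.66; Dube 3,435/11,009 × $6,900 = 2,152.92; Chaudhri 671/11,009 × $6,900 = 420.56; Lindqvist 1,904/11,009 × $6,900 = 1,193.35.
Rounded to nearest $5: Tam $495; Halvorsen $2,640; Dube $2,155; Chaudhri $420; Lindqvist $1,195. Sum = $6,905.
Difference $6,900 − $6,905 = −$5 applied to largest allocation (Halvorsen): Halvorsen becomes $2,635.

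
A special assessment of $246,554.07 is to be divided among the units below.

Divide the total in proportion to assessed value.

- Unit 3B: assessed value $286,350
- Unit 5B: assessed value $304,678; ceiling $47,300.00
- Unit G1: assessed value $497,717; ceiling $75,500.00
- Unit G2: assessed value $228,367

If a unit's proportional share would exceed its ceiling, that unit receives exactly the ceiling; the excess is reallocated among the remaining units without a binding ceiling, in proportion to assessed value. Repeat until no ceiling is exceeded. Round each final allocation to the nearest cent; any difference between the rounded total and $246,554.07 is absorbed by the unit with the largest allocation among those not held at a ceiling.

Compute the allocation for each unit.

Sum of assessed value: 1,317,112.
Unconstrained shares: Unit 3B 53,602.6989; Unit 5B 57,033.5711; Unit G1 93,169.1094; Unit G2 42,748.6905.
Held at cap: Unit 5B ($47,300.00), Unit G1 ($75,500.00); balance $123,754.07 reallocated over remaining assessed value 514,717.
Redistributed shares: Unit 3B 68,847.4986 → $68,847.50; Unit G2 54,906.5714 → $54,906.57.

Unit 3B: $68,847.50 | Unit 5B: $47,300.00 | Unit G1: $75,500.00 | Unit G2: $54,906.57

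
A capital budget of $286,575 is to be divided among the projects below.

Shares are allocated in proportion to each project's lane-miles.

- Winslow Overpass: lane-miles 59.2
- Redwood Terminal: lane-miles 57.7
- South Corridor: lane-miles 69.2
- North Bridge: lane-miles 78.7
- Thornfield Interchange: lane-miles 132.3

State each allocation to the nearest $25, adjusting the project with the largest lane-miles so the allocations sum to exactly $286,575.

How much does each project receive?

Winslow Overpass: $42,725; Redwood Terminal: $41,650; South Corridor: $49,950; North Bridge: $56,800; Thornfield Interchange: $95,450

Combined lane-miles = 59.2 + 57.7 + 69.2 + 78.7 + 132.3 = 397.1.
Proportional shares: Winslow Overpass 42,722.84; Redwood Terminal 41,640.34; South Corridor 49,939.54; North Bridge 56,795.40; Thornfield Interchange 95,476.89.
At nearest $25: Winslow Overpass $42,725; Redwood Terminal $41,650; South Corridor $49,950; North Bridge $56,800; Thornfield Interchange $95,475. Sum = $286,600.
Difference $286,575 − $286,600 = −$25 applied to largest lane-miles (Thornfield Interchange): Thornfield Interchange becomes $95,450.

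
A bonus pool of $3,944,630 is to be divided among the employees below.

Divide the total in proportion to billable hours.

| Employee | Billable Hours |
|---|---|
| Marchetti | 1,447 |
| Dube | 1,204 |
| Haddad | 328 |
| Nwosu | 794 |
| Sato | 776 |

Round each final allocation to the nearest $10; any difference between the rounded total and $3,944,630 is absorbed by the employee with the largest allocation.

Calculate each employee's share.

Marchetti: $1,254,760 · Dube: $1,044,040 · Haddad: $284,420 · Nwosu: $688,510 · Sato: $672,900

Combined billable hours = 4,549.
Pro-rata amounts: Marchetti 1,447/4,549 × $3,944,630 = 1,254,754.81; Dube 1,204/4,549 × $3,944,630 = 1,044,039.24; Haddad 328/4,549 × $3,944,630 = 284,422.65; Nwosu 794/4,549 × $3,944,630 = 688,510.93; Sato 776/4,549 × $3,944,630 = 672,902.37.
After rounding ($10): Marchetti $1,254,750; Dube $1,044,040; Haddad $284,420; Nwosu $688,510; Sato $672,900. Sum = $3,944,620.
Difference $3,944,630 − $3,944,620 = +$10 applied to largest allocation (Marchetti): Marchetti becomes $1,254,760.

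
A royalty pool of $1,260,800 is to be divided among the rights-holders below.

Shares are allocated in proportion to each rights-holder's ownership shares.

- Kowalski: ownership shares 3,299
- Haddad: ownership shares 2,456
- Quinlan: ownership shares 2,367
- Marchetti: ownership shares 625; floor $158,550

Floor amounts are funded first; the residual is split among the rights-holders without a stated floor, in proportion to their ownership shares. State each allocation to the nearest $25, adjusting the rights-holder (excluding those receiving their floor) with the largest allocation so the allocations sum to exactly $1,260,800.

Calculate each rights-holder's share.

Minimums first: Marchetti $158,550. Balance $1,102,250.
Balance split over remaining ownership shares 8,122: Kowalski 447,712.72 → $447,725; Haddad 333,307.81 → $333,300; Quinlan 321,229.47 → $321,225.

Kowalski: $447,725 · Haddad: $333,300 · Quinlan: $321,225 · Marchetti: $158,550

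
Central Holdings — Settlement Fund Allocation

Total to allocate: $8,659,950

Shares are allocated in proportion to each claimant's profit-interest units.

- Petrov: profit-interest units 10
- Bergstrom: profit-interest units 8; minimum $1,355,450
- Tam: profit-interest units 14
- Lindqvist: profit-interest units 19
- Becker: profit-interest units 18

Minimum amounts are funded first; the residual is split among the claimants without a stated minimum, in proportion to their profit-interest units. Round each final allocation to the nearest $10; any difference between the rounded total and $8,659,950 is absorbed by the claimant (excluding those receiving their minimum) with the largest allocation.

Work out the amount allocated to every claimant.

Petrov: $1,197,460; Bergstrom: $1,355,450; Tam: $1,676,440; Lindqvist: $2,275,170; Becker: $2,155,430

Minimums first: Bergstrom $1,355,450. Remaining pool $7,304,500.
Remaining pool split over remaining profit-interest units 61: Petrov 1,197,459.02 → $1,197,460; Tam 1,676,442.62 → $1,676,440; Lindqvist 2,275,172.13 → $2,275,170; Becker 2,155,426.23 → $2,155,430.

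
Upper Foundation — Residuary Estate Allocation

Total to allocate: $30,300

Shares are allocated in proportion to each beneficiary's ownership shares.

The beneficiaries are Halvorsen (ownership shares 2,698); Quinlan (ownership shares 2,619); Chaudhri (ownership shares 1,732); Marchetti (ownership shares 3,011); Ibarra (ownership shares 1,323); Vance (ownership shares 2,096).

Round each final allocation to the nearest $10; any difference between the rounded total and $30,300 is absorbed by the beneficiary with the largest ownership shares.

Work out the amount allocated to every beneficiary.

Halvorsen: $6,060 · Quinlan: $5,890 · Chaudhri: $3,890 · Marchetti: $6,780 · Ibarra: $2,970 · Vance: $4,710

Total ownership shares = 13,479.
Pro-rata amounts: Halvorsen 2,698/13,479 × $30,300 = 6,064.95; Quinlan 2,619/13,479 × $30,300 = 5,887.36; Chaudhri 1,732/13,479 × $30,300 = 3,893.43; Marchetti 3,011/13,479 × $30,300 = 6,768.55; Ibarra 1,323/13,479 × $30,300 = 2,974.03; Vance 2,096/13,479 × $30,300 = 4,711.68.
After rounding ($10): Halvorsen $6,060; Quinlan $5,890; Chaudhri $3,890; Marchetti $6,770; Ibarra $2,970; Vance $4,710. Sum = $30,290.
Difference $30,300 − $30,290 = +$10 applied to largest ownership shares (Marchetti): Marchetti becomes $6,780.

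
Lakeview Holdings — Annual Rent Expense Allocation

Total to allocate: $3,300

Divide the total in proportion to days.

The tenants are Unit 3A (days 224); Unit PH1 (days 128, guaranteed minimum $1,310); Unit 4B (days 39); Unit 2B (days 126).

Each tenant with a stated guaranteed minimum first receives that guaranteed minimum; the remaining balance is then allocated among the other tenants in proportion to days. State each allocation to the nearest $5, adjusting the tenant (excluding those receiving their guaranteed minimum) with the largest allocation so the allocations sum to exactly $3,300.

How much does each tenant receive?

Guaranteed amounts: Unit PH1 $1,310. Remaining pool $1,990.
Remaining pool split over remaining days 389: Unit 3A 1,145.91 → $1,145; Unit 4B 199.51 → $200; Unit 2B 644.58 → $645.

Unit 3A: $1,145; Unit PH1: $1,310; Unit 4B: $200; Unit 2B: $645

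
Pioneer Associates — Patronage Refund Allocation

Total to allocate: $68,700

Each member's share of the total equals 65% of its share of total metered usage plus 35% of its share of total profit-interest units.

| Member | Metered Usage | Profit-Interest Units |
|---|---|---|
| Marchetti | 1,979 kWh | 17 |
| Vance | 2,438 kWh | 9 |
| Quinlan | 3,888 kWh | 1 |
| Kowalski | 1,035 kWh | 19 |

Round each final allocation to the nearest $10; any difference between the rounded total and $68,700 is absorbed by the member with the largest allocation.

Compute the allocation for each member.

Totals — metered usage 9,340, profit-interest units 46.
Composite weights (65% metered usage + 35% profit-interest units): Marchetti 0.2671; Vance 0.2381; Quinlan 0.2782; Kowalski 0.2166.
Pro-rata amounts: Marchetti 18,347.89; Vance 16,360.65; Quinlan 19,111.44; Kowalski 14,880.02.
After rounding ($10): Marchetti $18,350; Vance $16,360; Quinlan $19,110; Kowalski $14,880. Sum = $68,700.
Sum already equals the total — no adjustment.

Marchetti: $18,350 · Vance: $16,360 · Quinlan: $19,110 · Kowalski: $14,880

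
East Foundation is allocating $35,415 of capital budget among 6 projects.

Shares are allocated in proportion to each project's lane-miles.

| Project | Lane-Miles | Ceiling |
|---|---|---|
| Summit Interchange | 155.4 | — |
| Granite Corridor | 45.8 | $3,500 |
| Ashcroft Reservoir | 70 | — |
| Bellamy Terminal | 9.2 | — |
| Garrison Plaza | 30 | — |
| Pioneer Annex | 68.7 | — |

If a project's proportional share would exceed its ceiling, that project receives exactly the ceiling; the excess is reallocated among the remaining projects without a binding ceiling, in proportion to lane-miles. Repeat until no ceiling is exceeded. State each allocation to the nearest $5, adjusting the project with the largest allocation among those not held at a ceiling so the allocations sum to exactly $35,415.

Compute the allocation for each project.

Summit Interchange: $14,875; Granite Corridor: $3,500; Ashcroft Reservoir: $6,705; Bellamy Terminal: $880; Garrison Plaza: $2,875; Pioneer Annex: $6,580

Lane-miles total: 379.1.
Pro-rata shares before constraints: Summit Interchange 14,517.25; Granite Corridor 4,278.57; Ashcroft Reservoir 6,539.30; Bellamy Terminal 859.45; Garrison Plaza 2,802.56; Pioneer Annex 6,417.86.
Held at cap: Granite Corridor ($3,500); residual $31,915 reallocated over remaining lane-miles 333.3.
Shares after redistribution: Summit Interchange 14,880.26 → $14,880; Ashcroft Reservoir 6,702.82 → $6,705; Bellamy Terminal 880.94 → $880; Garrison Plaza 2,872.64 → $2,875; Pioneer Annex 6,578.34 → $6,580.
Rounding difference −$5 applied to Summit Interchange → $14,875.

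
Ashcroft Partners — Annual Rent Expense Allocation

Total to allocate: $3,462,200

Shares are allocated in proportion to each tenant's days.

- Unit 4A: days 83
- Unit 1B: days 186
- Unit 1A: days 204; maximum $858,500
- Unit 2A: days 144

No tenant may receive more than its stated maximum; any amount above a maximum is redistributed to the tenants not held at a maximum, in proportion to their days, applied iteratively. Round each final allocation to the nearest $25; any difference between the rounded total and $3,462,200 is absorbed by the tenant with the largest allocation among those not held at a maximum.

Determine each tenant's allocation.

Unit 4A: $523,250 | Unit 1B: $1,172,625 | Unit 1A: $858,500 | Unit 2A: $907,825

Combined days = 617.
Proportional shares (ignoring caps): Unit 4A 465,741.65; Unit 1B 1,043,710.21; Unit 1A 1,144,714.42; Unit 2A 808,033.71.
Held at cap: Unit 1A ($858,500); remaining pool $2,603,700 reallocated over remaining days 413.
Remaining shares: Unit 4A 523,261.74 → $523,250; Unit 1B 1,172,610.65 → $1,172,600; Unit 2A 907,827.60 → $907,825.
Rounding difference +$25 applied to Unit 1B → $1,172,625.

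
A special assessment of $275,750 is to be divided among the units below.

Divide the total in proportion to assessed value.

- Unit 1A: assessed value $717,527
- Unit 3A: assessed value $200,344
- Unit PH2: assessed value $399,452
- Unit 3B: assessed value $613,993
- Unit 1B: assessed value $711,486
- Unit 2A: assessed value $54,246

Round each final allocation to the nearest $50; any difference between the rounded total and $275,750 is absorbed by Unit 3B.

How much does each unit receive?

Unit 1A: $73,350 | Unit 3A: $20,500 | Unit PH2: $40,850 | Unit 3B: $62,750 | Unit 1B: $72,750 | Unit 2A: $5,550

Assessed value total: 2,697,048.
Unrounded shares: Unit 1A 717,527/2,697,048 × $275,750 = 73,360.97; Unit 3A 200,344/2,697,048 × $275,750 = 20,483.45; Unit PH2 399,452/2,697,048 × $275,750 = 40,840.54; Unit 3B 613,993/2,697,048 × $275,750 = 62,775.51; Unit 1B 711,486/2,697,048 × $275,750 = 72,743.33; Unit 2A 54,246/2,697,048 × $275,750 = 5,546.19.
Rounded to nearest $50: Unit 1A $73,350; Unit 3A $20,500; Unit PH2 $40,850; Unit 3B $62,800; Unit 1B $72,750; Unit 2A $5,550. Sum = $275,800.
Difference $275,750 − $275,800 = −$50 applied to Unit 3B: Unit 3B becomes $62,750.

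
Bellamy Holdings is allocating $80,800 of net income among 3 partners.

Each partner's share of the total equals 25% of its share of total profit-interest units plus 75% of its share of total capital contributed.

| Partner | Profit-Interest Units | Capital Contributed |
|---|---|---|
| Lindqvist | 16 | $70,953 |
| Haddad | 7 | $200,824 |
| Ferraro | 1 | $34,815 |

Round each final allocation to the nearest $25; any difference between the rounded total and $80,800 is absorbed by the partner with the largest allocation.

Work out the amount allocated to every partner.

Totals — profit-interest units 24, capital contributed 306,592.
Combined weights (25% profit-interest units + 75% capital contributed): Lindqvist 0.3402; Haddad 0.5642; Ferraro 0.0956.
Unrounded shares: Lindqvist 27,491.01; Haddad 45,585.90; Ferraro 7,723.09.
At nearest $25: Lindqvist $27,500; Haddad $45,575; Ferraro $7,725. Sum = $80,800.
No rounding difference to absorb.

Lindqvist: $27,500 | Haddad: $45,575 | Ferraro: $7,725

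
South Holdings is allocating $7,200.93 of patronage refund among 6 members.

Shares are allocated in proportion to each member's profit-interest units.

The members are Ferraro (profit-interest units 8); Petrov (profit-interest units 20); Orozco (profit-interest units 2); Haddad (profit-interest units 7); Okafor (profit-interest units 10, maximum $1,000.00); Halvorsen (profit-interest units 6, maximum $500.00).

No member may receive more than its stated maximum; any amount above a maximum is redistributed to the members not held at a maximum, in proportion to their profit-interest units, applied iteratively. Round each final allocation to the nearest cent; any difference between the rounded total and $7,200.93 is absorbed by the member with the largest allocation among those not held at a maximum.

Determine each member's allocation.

Ferraro: $1,232.63 · Petrov: $3,081.59 · Orozco: $308.16 · Haddad: $1,078.55 · Okafor: $1,000.00 · Halvorsen: $500.00

Total profit-interest units = 53.
Unconstrained shares: Ferraro 1,086.9328; Petrov 2,717.3321; Orozco 271.7332; Haddad 951.0662; Okafor 1,358.6660; Halvorsen 815.1996.
Held at cap: Okafor ($1,000.00), Halvorsen ($500.00); balance $5,700.93 reallocated over remaining profit-interest units 37.
Shares after redistribution: Ferraro 1,232.6335 → $1,232.63; Petrov 3,081.5838 → $3,081.58; Orozco 308.1584 → $308.16; Haddad 1,078.5543 → $1,078.55.
Rounding difference +$0.01 applied to Petrov → $3,081.59.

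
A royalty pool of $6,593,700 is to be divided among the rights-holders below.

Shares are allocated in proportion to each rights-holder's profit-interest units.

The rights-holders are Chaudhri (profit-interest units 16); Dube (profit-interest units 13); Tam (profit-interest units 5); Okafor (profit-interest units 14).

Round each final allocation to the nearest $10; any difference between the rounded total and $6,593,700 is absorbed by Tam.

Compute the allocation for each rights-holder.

Profit-interest units total: 48.
Unrounded shares: Chaudhri 16/48 × $6,593,700 = 2,197,900.00; Dube 13/48 × $6,593,700 = 1,785,793.75; Tam 5/48 × $6,593,700 = 686,843.75; Okafor 14/48 × $6,593,700 = 1,923,162.50.
At nearest $10: Chaudhri $2,197,900; Dube $1,785,790; Tam $686,840; Okafor $1,923,160. Sum = $6,593,690.
Difference $6,593,700 − $6,593,690 = +$10 applied to Tam: Tam becomes $686,850.

Chaudhri: $2,197,900 · Dube: $1,785,790 · Tam: $686,850 · Okafor: $1,923,160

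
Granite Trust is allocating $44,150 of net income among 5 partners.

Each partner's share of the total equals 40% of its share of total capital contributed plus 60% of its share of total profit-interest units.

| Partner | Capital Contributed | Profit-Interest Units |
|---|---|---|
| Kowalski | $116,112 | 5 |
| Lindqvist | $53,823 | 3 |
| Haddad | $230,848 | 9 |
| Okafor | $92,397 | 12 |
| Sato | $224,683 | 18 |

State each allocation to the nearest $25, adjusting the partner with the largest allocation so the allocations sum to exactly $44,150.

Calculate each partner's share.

Kowalski: $5,675 | Lindqvist: $3,025 | Haddad: $10,750 | Okafor: $9,025 | Sato: $15,675

Totals — capital contributed 717,863, profit-interest units 47.
Combined weights (40% capital contributed + 60% profit-interest units): Kowalski 0.1285; Lindqvist 0.0683; Haddad 0.2435; Okafor 0.2047; Sato 0.3550.
Unrounded shares: Kowalski 5,674.53; Lindqvist 3,014.94; Haddad 10,751.60; Okafor 9,036.44; Sato 15,672.49.
Rounded to nearest $25: Kowalski $5,675; Lindqvist $3,025; Haddad $10,750; Okafor $9,025; Sato $15,675. Sum = $44,150.
Sum already equals the total — no adjustment.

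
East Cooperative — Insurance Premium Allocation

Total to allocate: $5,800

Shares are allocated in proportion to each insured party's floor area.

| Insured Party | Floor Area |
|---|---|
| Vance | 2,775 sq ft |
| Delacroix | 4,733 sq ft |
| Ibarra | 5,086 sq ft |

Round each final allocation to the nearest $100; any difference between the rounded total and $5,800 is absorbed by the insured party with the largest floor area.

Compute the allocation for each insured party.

Floor area total: 2,775 + 4,733 + 5,086 = 12,594.
Unrounded shares: Vance 1,277.99; Delacroix 2,179.72; Ibarra 2,342.29.
After rounding ($100): Vance $1,300; Delacroix $2,200; Ibarra $2,300. Sum = $5,800.
Sum already equals the total — no adjustment.

Vance: $1,300; Delacroix: $2,200; Ibarra: $2,300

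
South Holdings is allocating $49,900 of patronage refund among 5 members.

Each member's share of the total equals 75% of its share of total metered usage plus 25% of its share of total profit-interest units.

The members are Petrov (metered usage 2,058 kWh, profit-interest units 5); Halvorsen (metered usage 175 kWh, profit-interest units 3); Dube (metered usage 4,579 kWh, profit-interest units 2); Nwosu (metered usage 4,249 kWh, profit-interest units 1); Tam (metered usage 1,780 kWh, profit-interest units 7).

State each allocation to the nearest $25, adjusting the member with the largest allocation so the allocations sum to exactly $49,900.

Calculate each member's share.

Petrov: $9,475 · Halvorsen: $2,600 · Dube: $14,700 · Nwosu: $13,075 · Tam: $10,050

Metered usage total 12,841; profit-interest units total 18.
Combined weights (75% metered usage + 25% profit-interest units): Petrov 0.1896; Halvorsen 0.0519; Dube 0.2952; Nwosu 0.2621; Tam 0.2012.
Proportional shares: Petrov 9,463.30; Halvorsen 2,589.20; Dube 14,731.57; Nwosu 13,076.73; Tam 10,039.19.
After rounding ($25): Petrov $9,475; Halvorsen $2,600; Dube $14,725; Nwosu $13,075; Tam $10,050. Sum = $49,925.
Difference $49,900 − $49,925 = −$25 applied to largest allocation (Dube): Dube becomes $14,700.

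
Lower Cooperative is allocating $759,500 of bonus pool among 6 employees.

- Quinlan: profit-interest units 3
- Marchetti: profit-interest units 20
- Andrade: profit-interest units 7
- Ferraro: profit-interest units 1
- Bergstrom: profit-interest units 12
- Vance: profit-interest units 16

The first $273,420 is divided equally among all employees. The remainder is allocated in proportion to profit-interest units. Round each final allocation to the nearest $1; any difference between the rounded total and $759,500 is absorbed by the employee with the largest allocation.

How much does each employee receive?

First tranche $273,420 split equally: $45,570 each.
Remainder $486,080 by profit-interest units (total 59): Quinlan 24,715.93 → $24,716; Marchetti 164,772.88 → $164,773; Andrade 57,670.51 → $57,671; Ferraro 8,238.64 → $8,239; Bergstrom 98,863.73 → $98,864; Vance 131,818.31 → $131,818.
Rounding difference −$1 on remainder applied to Marchetti.
Totals: Quinlan $45,570 + $24,716 = $70,286; Marchetti $45,570 + $164,772 = $210,342; Andrade $45,570 + $57,671 = $103,241; Ferraro $45,570 + $8,239 = $53,809; Bergstrom $45,570 + $98,864 = $144,434; Vance $45,570 + $131,818 = $177,388.

Quinlan: $70,286 | Marchetti: $210,342 | Andrade: $103,241 | Ferraro: $53,809 | Bergstrom: $144,434 | Vance: $177,388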